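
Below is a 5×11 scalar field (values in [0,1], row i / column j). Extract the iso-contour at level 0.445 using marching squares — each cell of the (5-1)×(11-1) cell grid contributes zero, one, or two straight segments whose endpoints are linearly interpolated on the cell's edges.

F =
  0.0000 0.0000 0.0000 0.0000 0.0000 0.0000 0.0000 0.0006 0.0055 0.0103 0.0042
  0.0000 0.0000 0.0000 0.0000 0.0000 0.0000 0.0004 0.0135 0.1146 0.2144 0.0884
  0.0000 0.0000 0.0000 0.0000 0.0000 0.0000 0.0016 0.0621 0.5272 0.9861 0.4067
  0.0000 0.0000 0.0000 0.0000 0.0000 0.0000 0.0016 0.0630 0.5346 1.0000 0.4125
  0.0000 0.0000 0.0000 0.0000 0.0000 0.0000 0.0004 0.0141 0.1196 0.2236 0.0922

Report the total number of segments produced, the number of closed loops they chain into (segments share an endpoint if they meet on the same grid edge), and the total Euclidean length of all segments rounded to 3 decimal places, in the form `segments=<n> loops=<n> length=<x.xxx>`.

cell (1,7): code 0100 → (1.801,8.000)–(2.000,7.823)
cell (1,8): code 1100 → (1.299,9.000)–(1.801,8.000)
cell (1,9): code 1000 → (2.000,9.934)–(1.299,9.000)
cell (2,7): code 0110 → (2.000,7.823)–(3.000,7.810)
cell (2,9): code 1001 → (3.000,9.945)–(2.000,9.934)
cell (3,7): code 0010 → (3.000,7.810)–(3.216,8.000)
cell (3,8): code 0011 → (3.216,8.000)–(3.715,9.000)
cell (3,9): code 0001 → (3.715,9.000)–(3.000,9.945)
total: 8 segments, chained into 1 closed loop(s), length Σ = 7.143012

segments=8 loops=1 length=7.143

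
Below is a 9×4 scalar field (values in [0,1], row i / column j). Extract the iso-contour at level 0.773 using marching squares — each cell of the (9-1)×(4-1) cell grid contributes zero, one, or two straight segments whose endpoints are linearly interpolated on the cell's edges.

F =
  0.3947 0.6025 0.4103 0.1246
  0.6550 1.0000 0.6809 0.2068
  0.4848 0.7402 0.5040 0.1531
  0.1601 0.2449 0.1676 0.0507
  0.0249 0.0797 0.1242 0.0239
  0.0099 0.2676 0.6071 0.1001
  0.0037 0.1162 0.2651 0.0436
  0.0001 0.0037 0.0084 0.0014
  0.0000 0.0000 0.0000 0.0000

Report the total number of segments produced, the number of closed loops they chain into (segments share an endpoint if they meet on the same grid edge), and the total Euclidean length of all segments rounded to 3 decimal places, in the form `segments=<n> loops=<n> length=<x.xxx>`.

segments=4 loops=1 length=4.004

cell (0,0): code 0100 → (0.429,1.000)–(1.000,0.342)
cell (0,1): code 1000 → (1.000,1.711)–(0.429,1.000)
cell (1,0): code 0010 → (1.000,0.342)–(1.874,1.000)
cell (1,1): code 0001 → (1.874,1.000)–(1.000,1.711)
total: 4 segments, chained into 1 closed loop(s), length Σ = 4.003971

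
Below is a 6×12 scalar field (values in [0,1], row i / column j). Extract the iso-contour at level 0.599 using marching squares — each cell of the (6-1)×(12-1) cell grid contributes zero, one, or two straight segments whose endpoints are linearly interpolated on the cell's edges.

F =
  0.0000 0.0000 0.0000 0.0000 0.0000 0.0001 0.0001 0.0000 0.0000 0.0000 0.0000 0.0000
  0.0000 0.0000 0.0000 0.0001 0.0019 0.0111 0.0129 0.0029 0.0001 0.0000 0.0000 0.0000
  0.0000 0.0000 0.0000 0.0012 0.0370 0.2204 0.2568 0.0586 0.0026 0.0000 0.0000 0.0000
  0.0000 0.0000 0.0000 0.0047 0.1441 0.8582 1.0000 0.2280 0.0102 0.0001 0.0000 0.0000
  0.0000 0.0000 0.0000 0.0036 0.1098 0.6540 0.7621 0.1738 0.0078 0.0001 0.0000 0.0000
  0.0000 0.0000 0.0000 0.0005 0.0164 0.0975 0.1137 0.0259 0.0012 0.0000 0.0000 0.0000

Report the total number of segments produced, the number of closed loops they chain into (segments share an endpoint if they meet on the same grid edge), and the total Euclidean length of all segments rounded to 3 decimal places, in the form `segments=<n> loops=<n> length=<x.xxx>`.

segments=8 loops=1 length=5.893

cell (2,4): code 0100 → (2.594,5.000)–(3.000,4.637)
cell (2,5): code 1100 → (2.460,6.000)–(2.594,5.000)
cell (2,6): code 1000 → (3.000,6.519)–(2.460,6.000)
cell (3,4): code 0110 → (3.000,4.637)–(4.000,4.899)
cell (3,6): code 1001 → (4.000,6.277)–(3.000,6.519)
cell (4,4): code 0010 → (4.000,4.899)–(4.099,5.000)
cell (4,5): code 0011 → (4.099,5.000)–(4.252,6.000)
cell (4,6): code 0001 → (4.252,6.000)–(4.000,6.277)
total: 8 segments, chained into 1 closed loop(s), length Σ = 5.892611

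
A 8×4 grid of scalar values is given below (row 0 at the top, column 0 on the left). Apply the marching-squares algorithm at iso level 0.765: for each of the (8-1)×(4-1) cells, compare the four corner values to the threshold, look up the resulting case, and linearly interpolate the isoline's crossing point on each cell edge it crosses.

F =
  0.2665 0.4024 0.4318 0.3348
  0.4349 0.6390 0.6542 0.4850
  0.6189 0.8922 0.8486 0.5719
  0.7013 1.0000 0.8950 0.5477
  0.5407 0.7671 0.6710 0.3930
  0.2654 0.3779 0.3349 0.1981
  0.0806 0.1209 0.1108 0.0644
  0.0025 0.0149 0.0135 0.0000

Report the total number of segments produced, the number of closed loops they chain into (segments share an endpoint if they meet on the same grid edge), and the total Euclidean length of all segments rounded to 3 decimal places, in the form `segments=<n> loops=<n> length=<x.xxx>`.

segments=10 loops=1 length=7.321

cell (1,0): code 0100 → (1.498,1.000)–(2.000,0.535)
cell (1,1): code 1100 → (1.570,2.000)–(1.498,1.000)
cell (1,2): code 1000 → (2.000,2.302)–(1.570,2.000)
cell (2,0): code 0110 → (2.000,0.535)–(3.000,0.213)
cell (2,2): code 1001 → (3.000,2.374)–(2.000,2.302)
cell (3,0): code 0110 → (3.000,0.213)–(4.000,0.991)
cell (3,1): code 1011 → (4.000,1.022)–(3.580,2.000)
cell (3,2): code 0001 → (3.580,2.000)–(3.000,2.374)
cell (4,0): code 0010 → (4.000,0.991)–(4.005,1.000)
cell (4,1): code 0001 → (4.005,1.000)–(4.000,1.022)
total: 10 segments, chained into 1 closed loop(s), length Σ = 7.320841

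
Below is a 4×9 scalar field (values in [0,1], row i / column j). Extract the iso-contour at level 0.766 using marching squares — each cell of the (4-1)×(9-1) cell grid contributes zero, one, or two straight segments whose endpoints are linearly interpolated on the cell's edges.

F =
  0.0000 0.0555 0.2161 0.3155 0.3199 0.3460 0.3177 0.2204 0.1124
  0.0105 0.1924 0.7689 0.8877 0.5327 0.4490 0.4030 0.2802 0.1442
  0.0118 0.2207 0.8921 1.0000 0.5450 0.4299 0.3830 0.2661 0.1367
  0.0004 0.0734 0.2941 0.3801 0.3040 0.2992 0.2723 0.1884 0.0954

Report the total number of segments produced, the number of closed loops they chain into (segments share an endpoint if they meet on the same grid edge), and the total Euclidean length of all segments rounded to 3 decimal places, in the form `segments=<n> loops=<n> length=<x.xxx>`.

segments=8 loops=1 length=5.397

cell (0,1): code 0100 → (0.995,2.000)–(1.000,1.995)
cell (0,2): code 1100 → (0.787,3.000)–(0.995,2.000)
cell (0,3): code 1000 → (1.000,3.343)–(0.787,3.000)
cell (1,1): code 0110 → (1.000,1.995)–(2.000,1.812)
cell (1,3): code 1001 → (2.000,3.514)–(1.000,3.343)
cell (2,1): code 0010 → (2.000,1.812)–(2.211,2.000)
cell (2,2): code 0011 → (2.211,2.000)–(2.377,3.000)
cell (2,3): code 0001 → (2.377,3.000)–(2.000,3.514)
total: 8 segments, chained into 1 closed loop(s), length Σ = 5.397274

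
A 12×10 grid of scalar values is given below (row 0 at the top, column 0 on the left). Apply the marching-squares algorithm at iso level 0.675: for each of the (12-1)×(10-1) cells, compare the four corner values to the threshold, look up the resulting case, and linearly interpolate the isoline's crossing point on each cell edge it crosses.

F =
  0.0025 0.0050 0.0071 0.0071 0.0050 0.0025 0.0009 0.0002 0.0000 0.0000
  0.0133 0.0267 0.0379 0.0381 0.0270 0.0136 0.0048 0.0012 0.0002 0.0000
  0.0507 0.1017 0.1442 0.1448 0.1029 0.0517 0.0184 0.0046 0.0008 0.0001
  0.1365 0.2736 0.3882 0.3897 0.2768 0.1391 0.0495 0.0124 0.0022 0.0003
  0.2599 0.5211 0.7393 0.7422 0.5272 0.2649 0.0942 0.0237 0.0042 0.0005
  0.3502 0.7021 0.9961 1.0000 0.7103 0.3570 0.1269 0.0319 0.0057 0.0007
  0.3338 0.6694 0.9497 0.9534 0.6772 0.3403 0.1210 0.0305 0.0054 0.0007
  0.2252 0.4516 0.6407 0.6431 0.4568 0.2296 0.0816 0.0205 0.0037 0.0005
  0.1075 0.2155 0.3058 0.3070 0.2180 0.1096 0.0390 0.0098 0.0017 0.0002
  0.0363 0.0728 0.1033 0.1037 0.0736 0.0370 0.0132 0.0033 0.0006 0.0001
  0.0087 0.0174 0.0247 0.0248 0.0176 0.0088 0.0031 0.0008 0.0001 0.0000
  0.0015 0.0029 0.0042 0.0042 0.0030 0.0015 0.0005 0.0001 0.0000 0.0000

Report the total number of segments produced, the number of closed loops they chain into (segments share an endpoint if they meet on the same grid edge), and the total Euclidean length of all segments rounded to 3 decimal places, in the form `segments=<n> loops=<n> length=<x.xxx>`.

cell (3,1): code 0100 → (3.817,2.000)–(4.000,1.705)
cell (3,2): code 1100 → (3.809,3.000)–(3.817,2.000)
cell (3,3): code 1000 → (4.000,3.313)–(3.809,3.000)
cell (4,0): code 0100 → (4.850,1.000)–(5.000,0.923)
cell (4,1): code 1110 → (4.000,1.705)–(4.850,1.000)
cell (4,3): code 1101 → (4.807,4.000)–(4.000,3.313)
cell (4,4): code 1000 → (5.000,4.100)–(4.807,4.000)
cell (5,0): code 0010 → (5.000,0.923)–(5.829,1.000)
cell (5,1): code 0111 → (5.829,1.000)–(6.000,1.020)
cell (5,4): code 1001 → (6.000,4.007)–(5.000,4.100)
cell (6,1): code 0010 → (6.000,1.020)–(6.889,2.000)
cell (6,2): code 0011 → (6.889,2.000)–(6.897,3.000)
cell (6,3): code 0011 → (6.897,3.000)–(6.010,4.000)
cell (6,4): code 0001 → (6.010,4.000)–(6.000,4.007)
total: 14 segments, chained into 1 closed loop(s), length Σ = 9.944655

segments=14 loops=1 length=9.945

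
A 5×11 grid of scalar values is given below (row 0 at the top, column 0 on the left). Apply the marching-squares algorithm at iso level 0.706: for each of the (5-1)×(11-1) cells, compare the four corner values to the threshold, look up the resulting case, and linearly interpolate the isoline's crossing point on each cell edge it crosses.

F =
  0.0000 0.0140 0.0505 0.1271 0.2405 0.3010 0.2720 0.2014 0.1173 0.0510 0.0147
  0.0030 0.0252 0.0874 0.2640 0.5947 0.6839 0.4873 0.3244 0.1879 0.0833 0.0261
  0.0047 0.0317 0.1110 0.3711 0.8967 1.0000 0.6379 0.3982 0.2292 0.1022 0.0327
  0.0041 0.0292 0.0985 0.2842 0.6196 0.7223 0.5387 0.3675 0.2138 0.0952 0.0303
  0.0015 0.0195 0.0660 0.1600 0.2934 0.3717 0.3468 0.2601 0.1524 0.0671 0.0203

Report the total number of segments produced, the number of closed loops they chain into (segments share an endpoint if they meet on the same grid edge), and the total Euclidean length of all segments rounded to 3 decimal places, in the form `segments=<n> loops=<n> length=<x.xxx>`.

segments=8 loops=1 length=6.181

cell (1,3): code 0100 → (1.369,4.000)–(2.000,3.637)
cell (1,4): code 1100 → (1.070,5.000)–(1.369,4.000)
cell (1,5): code 1000 → (2.000,5.812)–(1.070,5.000)
cell (2,3): code 0010 → (2.000,3.637)–(2.688,4.000)
cell (2,4): code 0111 → (2.688,4.000)–(3.000,4.841)
cell (2,5): code 1001 → (3.000,5.089)–(2.000,5.812)
cell (3,4): code 0010 → (3.000,4.841)–(3.046,5.000)
cell (3,5): code 0001 → (3.046,5.000)–(3.000,5.089)
total: 8 segments, chained into 1 closed loop(s), length Σ = 6.181399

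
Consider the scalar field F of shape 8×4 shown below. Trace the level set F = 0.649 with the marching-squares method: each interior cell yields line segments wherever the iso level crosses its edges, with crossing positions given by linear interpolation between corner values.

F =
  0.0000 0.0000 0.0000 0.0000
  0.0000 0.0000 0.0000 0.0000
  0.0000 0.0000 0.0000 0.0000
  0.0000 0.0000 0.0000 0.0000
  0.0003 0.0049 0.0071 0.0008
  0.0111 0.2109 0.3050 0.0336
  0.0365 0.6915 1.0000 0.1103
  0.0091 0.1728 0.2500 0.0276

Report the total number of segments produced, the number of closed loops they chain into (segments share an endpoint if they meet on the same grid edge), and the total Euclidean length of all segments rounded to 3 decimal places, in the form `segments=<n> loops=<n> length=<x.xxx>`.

segments=6 loops=1 length=3.622

cell (5,0): code 0100 → (5.912,1.000)–(6.000,0.935)
cell (5,1): code 1100 → (5.495,2.000)–(5.912,1.000)
cell (5,2): code 1000 → (6.000,2.395)–(5.495,2.000)
cell (6,0): code 0010 → (6.000,0.935)–(6.082,1.000)
cell (6,1): code 0011 → (6.082,1.000)–(6.468,2.000)
cell (6,2): code 0001 → (6.468,2.000)–(6.000,2.395)
total: 6 segments, chained into 1 closed loop(s), length Σ = 3.622404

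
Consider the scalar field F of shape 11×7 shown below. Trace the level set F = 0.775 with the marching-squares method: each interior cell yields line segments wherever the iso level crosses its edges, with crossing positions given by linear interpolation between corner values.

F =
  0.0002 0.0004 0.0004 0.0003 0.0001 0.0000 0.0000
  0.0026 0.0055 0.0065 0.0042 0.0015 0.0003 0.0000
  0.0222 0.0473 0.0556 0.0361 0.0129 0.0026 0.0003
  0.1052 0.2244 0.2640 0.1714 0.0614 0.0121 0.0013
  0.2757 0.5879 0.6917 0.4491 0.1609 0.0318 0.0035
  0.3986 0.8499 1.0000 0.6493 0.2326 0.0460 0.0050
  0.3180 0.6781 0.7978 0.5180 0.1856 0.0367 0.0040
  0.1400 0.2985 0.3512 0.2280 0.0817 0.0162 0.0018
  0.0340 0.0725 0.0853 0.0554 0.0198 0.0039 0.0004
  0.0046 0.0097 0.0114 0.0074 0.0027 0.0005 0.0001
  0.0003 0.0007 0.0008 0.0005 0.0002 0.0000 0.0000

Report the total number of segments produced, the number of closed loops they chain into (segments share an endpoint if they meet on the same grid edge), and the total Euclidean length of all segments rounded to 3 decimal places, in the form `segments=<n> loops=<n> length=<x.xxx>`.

segments=8 loops=1 length=5.289

cell (4,0): code 0100 → (4.714,1.000)–(5.000,0.834)
cell (4,1): code 1100 → (4.270,2.000)–(4.714,1.000)
cell (4,2): code 1000 → (5.000,2.642)–(4.270,2.000)
cell (5,0): code 0010 → (5.000,0.834)–(5.436,1.000)
cell (5,1): code 0111 → (5.436,1.000)–(6.000,1.810)
cell (5,2): code 1001 → (6.000,2.081)–(5.000,2.642)
cell (6,1): code 0010 → (6.000,1.810)–(6.051,2.000)
cell (6,2): code 0001 → (6.051,2.000)–(6.000,2.081)
total: 8 segments, chained into 1 closed loop(s), length Σ = 5.289045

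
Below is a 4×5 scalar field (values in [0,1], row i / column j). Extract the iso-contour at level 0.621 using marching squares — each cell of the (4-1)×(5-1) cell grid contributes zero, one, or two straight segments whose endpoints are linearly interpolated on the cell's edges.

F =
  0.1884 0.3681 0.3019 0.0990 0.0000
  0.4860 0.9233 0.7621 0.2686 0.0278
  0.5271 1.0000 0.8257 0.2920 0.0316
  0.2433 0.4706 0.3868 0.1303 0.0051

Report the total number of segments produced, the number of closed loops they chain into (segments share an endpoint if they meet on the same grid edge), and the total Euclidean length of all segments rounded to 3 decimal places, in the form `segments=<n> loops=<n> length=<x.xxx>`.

segments=8 loops=1 length=7.047

cell (0,0): code 0100 → (0.456,1.000)–(1.000,0.309)
cell (0,1): code 1100 → (0.693,2.000)–(0.456,1.000)
cell (0,2): code 1000 → (1.000,2.286)–(0.693,2.000)
cell (1,0): code 0110 → (1.000,0.309)–(2.000,0.199)
cell (1,2): code 1001 → (2.000,2.384)–(1.000,2.286)
cell (2,0): code 0010 → (2.000,0.199)–(2.716,1.000)
cell (2,1): code 0011 → (2.716,1.000)–(2.466,2.000)
cell (2,2): code 0001 → (2.466,2.000)–(2.000,2.384)
total: 8 segments, chained into 1 closed loop(s), length Σ = 7.047042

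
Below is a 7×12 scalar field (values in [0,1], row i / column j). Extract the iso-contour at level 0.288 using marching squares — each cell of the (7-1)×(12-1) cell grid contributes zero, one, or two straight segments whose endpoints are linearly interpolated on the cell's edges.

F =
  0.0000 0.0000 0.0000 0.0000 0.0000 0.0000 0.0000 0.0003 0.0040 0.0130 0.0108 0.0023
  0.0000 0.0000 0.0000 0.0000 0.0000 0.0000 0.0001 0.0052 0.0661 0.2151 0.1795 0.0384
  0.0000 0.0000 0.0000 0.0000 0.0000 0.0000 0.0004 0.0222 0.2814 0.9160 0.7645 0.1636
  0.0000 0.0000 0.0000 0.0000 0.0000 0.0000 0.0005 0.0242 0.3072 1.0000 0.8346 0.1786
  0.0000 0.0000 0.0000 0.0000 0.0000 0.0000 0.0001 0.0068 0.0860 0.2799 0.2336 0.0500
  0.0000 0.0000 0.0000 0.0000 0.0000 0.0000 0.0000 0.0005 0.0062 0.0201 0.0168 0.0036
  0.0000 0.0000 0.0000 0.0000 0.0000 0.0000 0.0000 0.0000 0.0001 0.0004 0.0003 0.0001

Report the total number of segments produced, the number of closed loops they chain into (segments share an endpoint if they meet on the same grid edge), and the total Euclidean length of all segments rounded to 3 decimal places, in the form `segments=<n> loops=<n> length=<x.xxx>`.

cell (1,8): code 0100 → (1.104,9.000)–(2.000,8.010)
cell (1,9): code 1100 → (1.185,10.000)–(1.104,9.000)
cell (1,10): code 1000 → (2.000,10.793)–(1.185,10.000)
cell (2,7): code 0100 → (2.256,8.000)–(3.000,7.932)
cell (2,8): code 1110 → (2.000,8.010)–(2.256,8.000)
cell (2,10): code 1001 → (3.000,10.833)–(2.000,10.793)
cell (3,7): code 0010 → (3.000,7.932)–(3.087,8.000)
cell (3,8): code 0011 → (3.087,8.000)–(3.989,9.000)
cell (3,9): code 0011 → (3.989,9.000)–(3.909,10.000)
cell (3,10): code 0001 → (3.909,10.000)–(3.000,10.833)
total: 10 segments, chained into 1 closed loop(s), length Σ = 9.172596

segments=10 loops=1 length=9.173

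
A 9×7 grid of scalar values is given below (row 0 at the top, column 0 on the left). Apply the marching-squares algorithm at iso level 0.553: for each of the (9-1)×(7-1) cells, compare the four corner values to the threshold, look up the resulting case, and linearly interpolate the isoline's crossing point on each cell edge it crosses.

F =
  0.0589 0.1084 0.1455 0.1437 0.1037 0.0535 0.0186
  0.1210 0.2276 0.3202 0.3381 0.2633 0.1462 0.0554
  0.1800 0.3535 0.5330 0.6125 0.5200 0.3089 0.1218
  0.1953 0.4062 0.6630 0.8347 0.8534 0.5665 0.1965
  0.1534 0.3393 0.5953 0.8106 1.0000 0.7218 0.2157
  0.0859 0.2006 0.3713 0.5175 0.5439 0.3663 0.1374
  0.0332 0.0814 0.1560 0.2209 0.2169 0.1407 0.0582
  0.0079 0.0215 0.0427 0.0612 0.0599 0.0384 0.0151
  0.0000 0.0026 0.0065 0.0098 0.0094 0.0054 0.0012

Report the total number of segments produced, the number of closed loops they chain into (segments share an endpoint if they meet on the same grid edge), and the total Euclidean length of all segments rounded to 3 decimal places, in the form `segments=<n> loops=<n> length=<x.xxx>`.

cell (1,2): code 0100 → (1.783,3.000)–(2.000,2.252)
cell (1,3): code 1000 → (2.000,3.643)–(1.783,3.000)
cell (2,1): code 0100 → (2.154,2.000)–(3.000,1.572)
cell (2,2): code 1110 → (2.000,2.252)–(2.154,2.000)
cell (2,3): code 1101 → (2.099,4.000)–(2.000,3.643)
cell (2,4): code 1100 → (2.948,5.000)–(2.099,4.000)
cell (2,5): code 1000 → (3.000,5.036)–(2.948,5.000)
cell (3,1): code 0110 → (3.000,1.572)–(4.000,1.835)
cell (3,5): code 1001 → (4.000,5.334)–(3.000,5.036)
cell (4,1): code 0010 → (4.000,1.835)–(4.189,2.000)
cell (4,2): code 0011 → (4.189,2.000)–(4.879,3.000)
cell (4,3): code 0011 → (4.879,3.000)–(4.980,4.000)
cell (4,4): code 0011 → (4.980,4.000)–(4.475,5.000)
cell (4,5): code 0001 → (4.475,5.000)–(4.000,5.334)
total: 14 segments, chained into 1 closed loop(s), length Σ = 10.695790

segments=14 loops=1 length=10.696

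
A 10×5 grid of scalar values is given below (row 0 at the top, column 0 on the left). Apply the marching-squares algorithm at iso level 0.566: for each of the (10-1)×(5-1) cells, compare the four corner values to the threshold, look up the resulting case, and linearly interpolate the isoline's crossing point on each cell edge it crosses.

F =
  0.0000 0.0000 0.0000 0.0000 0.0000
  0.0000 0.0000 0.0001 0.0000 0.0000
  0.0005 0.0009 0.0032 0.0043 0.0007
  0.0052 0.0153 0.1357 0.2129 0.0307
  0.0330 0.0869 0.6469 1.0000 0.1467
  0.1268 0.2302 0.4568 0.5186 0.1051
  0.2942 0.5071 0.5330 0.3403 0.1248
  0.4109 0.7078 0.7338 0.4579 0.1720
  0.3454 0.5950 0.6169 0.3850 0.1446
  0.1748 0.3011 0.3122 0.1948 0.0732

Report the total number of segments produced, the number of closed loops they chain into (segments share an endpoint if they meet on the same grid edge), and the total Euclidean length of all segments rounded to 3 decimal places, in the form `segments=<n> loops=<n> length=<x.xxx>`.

cell (3,1): code 0100 → (3.842,2.000)–(4.000,1.856)
cell (3,2): code 1100 → (3.449,3.000)–(3.842,2.000)
cell (3,3): code 1000 → (4.000,3.509)–(3.449,3.000)
cell (4,1): code 0010 → (4.000,1.856)–(4.426,2.000)
cell (4,2): code 0011 → (4.426,2.000)–(4.902,3.000)
cell (4,3): code 0001 → (4.902,3.000)–(4.000,3.509)
cell (6,0): code 0100 → (6.293,1.000)–(7.000,0.522)
cell (6,1): code 1100 → (6.164,2.000)–(6.293,1.000)
cell (6,2): code 1000 → (7.000,2.608)–(6.164,2.000)
cell (7,0): code 0110 → (7.000,0.522)–(8.000,0.884)
cell (7,2): code 1001 → (8.000,2.219)–(7.000,2.608)
cell (8,0): code 0010 → (8.000,0.884)–(8.099,1.000)
cell (8,1): code 0011 → (8.099,1.000)–(8.167,2.000)
cell (8,2): code 0001 → (8.167,2.000)–(8.000,2.219)
total: 14 segments, chained into 2 closed loop(s), length Σ = 11.092403

segments=14 loops=2 length=11.092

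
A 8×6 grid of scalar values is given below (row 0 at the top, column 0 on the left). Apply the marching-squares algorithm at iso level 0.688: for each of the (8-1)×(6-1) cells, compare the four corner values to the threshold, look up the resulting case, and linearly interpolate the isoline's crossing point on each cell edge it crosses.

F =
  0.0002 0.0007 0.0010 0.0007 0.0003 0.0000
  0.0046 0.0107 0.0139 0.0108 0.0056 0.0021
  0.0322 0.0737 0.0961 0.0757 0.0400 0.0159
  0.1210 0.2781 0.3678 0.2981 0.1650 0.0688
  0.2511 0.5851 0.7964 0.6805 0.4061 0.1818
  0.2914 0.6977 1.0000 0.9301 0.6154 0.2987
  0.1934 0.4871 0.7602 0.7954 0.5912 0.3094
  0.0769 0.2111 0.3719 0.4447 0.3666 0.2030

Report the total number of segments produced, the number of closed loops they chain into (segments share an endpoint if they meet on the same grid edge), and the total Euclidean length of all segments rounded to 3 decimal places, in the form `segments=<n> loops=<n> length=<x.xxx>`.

cell (3,1): code 0100 → (3.747,2.000)–(4.000,1.487)
cell (3,2): code 1000 → (4.000,2.935)–(3.747,2.000)
cell (4,0): code 0100 → (4.914,1.000)–(5.000,0.976)
cell (4,1): code 1110 → (4.000,1.487)–(4.914,1.000)
cell (4,2): code 1101 → (4.030,3.000)–(4.000,2.935)
cell (4,3): code 1000 → (5.000,3.769)–(4.030,3.000)
cell (5,0): code 0010 → (5.000,0.976)–(5.046,1.000)
cell (5,1): code 0111 → (5.046,1.000)–(6.000,1.736)
cell (5,3): code 1001 → (6.000,3.526)–(5.000,3.769)
cell (6,1): code 0010 → (6.000,1.736)–(6.186,2.000)
cell (6,2): code 0011 → (6.186,2.000)–(6.306,3.000)
cell (6,3): code 0001 → (6.306,3.000)–(6.000,3.526)
total: 12 segments, chained into 1 closed loop(s), length Σ = 8.199840

segments=12 loops=1 length=8.200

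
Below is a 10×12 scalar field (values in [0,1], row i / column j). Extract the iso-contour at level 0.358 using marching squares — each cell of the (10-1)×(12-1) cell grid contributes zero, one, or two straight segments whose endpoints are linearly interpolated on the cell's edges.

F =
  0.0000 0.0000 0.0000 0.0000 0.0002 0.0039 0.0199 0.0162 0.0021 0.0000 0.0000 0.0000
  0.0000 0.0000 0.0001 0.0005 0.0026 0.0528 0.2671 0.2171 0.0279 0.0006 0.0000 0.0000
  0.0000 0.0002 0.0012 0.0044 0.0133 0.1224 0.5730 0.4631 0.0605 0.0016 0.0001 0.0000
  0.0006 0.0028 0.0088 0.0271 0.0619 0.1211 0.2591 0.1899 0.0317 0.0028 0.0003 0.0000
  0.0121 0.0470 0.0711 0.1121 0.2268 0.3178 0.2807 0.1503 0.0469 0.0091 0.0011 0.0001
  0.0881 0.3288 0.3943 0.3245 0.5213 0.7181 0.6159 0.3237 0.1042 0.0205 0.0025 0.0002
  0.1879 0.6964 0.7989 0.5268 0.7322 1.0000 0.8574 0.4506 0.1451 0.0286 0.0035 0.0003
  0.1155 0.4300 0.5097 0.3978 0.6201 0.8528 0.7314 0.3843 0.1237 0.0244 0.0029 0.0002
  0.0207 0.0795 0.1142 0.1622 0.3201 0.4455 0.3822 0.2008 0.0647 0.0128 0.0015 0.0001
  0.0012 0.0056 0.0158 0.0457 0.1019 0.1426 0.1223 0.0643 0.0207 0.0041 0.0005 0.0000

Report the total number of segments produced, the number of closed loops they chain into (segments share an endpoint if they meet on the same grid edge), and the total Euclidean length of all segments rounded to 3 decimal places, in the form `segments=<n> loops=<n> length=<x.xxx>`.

cell (1,5): code 0100 → (1.297,6.000)–(2.000,5.523)
cell (1,6): code 1100 → (1.573,7.000)–(1.297,6.000)
cell (1,7): code 1000 → (2.000,7.261)–(1.573,7.000)
cell (2,5): code 0010 → (2.000,5.523)–(2.685,6.000)
cell (2,6): code 0011 → (2.685,6.000)–(2.385,7.000)
cell (2,7): code 0001 → (2.385,7.000)–(2.000,7.261)
cell (4,1): code 0100 → (4.888,2.000)–(5.000,1.446)
cell (4,2): code 1000 → (5.000,2.520)–(4.888,2.000)
cell (4,3): code 0100 → (4.446,4.000)–(5.000,3.170)
cell (4,4): code 1100 → (4.100,5.000)–(4.446,4.000)
cell (4,5): code 1100 → (4.231,6.000)–(4.100,5.000)
cell (4,6): code 1000 → (5.000,6.883)–(4.231,6.000)
cell (5,0): code 0100 → (5.079,1.000)–(6.000,0.335)
cell (5,1): code 1110 → (5.000,1.446)–(5.079,1.000)
cell (5,2): code 1101 → (5.166,3.000)–(5.000,2.520)
cell (5,3): code 1110 → (5.000,3.170)–(5.166,3.000)
cell (5,6): code 1101 → (5.270,7.000)–(5.000,6.883)
cell (5,7): code 1000 → (6.000,7.303)–(5.270,7.000)
cell (6,0): code 0110 → (6.000,0.335)–(7.000,0.771)
cell (6,7): code 1001 → (7.000,7.101)–(6.000,7.303)
cell (7,0): code 0010 → (7.000,0.771)–(7.205,1.000)
cell (7,1): code 0011 → (7.205,1.000)–(7.384,2.000)
cell (7,2): code 0011 → (7.384,2.000)–(7.169,3.000)
cell (7,3): code 0011 → (7.169,3.000)–(7.874,4.000)
cell (7,4): code 0111 → (7.874,4.000)–(8.000,4.302)
cell (7,6): code 1011 → (8.000,6.133)–(7.143,7.000)
cell (7,7): code 0001 → (7.143,7.000)–(7.000,7.101)
cell (8,4): code 0010 → (8.000,4.302)–(8.289,5.000)
cell (8,5): code 0011 → (8.289,5.000)–(8.093,6.000)
cell (8,6): code 0001 → (8.093,6.000)–(8.000,6.133)
total: 30 segments, chained into 2 closed loop(s), length Σ = 22.821829

segments=30 loops=2 length=22.822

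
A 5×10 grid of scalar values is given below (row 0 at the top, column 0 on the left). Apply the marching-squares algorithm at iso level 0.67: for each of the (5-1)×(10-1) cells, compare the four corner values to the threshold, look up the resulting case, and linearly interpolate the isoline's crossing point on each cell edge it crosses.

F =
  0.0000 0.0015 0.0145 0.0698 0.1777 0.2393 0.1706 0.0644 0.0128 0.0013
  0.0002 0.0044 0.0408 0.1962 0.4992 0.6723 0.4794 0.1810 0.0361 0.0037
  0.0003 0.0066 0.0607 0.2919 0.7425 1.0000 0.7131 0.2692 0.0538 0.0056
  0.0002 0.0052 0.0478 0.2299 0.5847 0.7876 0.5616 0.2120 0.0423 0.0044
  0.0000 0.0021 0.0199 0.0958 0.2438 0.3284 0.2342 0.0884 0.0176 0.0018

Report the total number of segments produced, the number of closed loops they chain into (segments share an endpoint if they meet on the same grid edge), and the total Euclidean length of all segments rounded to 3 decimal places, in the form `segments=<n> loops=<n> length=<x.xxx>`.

segments=12 loops=1 length=6.614

cell (0,4): code 0100 → (0.995,5.000)–(1.000,4.987)
cell (0,5): code 1000 → (1.000,5.012)–(0.995,5.000)
cell (1,3): code 0100 → (1.702,4.000)–(2.000,3.839)
cell (1,4): code 1110 → (1.000,4.987)–(1.702,4.000)
cell (1,5): code 1101 → (1.816,6.000)–(1.000,5.012)
cell (1,6): code 1000 → (2.000,6.097)–(1.816,6.000)
cell (2,3): code 0010 → (2.000,3.839)–(2.459,4.000)
cell (2,4): code 0111 → (2.459,4.000)–(3.000,4.420)
cell (2,5): code 1011 → (3.000,5.520)–(2.284,6.000)
cell (2,6): code 0001 → (2.284,6.000)–(2.000,6.097)
cell (3,4): code 0010 → (3.000,4.420)–(3.256,5.000)
cell (3,5): code 0001 → (3.256,5.000)–(3.000,5.520)
total: 12 segments, chained into 1 closed loop(s), length Σ = 6.613803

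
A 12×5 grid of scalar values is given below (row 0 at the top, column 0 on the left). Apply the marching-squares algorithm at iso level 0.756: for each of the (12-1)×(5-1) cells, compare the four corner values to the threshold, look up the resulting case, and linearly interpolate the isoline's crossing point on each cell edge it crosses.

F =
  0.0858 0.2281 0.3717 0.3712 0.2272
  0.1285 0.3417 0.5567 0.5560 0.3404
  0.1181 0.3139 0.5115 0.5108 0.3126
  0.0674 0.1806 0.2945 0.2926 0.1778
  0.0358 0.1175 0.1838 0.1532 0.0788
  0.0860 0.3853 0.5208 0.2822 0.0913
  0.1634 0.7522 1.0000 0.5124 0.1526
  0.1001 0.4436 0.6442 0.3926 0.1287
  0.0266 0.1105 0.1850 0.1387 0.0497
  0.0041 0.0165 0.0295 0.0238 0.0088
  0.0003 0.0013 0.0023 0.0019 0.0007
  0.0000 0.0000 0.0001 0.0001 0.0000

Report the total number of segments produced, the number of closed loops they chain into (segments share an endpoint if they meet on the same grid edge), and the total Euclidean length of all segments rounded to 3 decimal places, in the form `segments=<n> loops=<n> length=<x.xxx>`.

cell (5,1): code 0100 → (5.491,2.000)–(6.000,1.015)
cell (5,2): code 1000 → (6.000,2.500)–(5.491,2.000)
cell (6,1): code 0010 → (6.000,1.015)–(6.686,2.000)
cell (6,2): code 0001 → (6.686,2.000)–(6.000,2.500)
total: 4 segments, chained into 1 closed loop(s), length Σ = 3.871326

segments=4 loops=1 length=3.871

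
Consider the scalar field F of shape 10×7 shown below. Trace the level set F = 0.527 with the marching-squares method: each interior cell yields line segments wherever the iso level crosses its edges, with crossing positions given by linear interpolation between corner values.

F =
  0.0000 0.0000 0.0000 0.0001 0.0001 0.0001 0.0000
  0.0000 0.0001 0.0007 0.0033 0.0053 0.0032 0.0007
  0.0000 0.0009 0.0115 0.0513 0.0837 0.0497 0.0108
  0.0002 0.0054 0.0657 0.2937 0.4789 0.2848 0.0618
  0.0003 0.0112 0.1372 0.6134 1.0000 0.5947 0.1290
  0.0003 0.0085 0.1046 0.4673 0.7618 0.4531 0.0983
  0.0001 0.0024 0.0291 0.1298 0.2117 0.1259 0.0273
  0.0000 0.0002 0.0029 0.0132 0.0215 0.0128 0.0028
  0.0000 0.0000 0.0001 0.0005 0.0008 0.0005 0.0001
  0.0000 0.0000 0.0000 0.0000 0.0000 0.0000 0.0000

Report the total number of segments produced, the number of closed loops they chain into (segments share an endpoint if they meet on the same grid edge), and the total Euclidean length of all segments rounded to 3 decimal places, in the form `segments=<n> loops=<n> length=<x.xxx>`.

cell (3,2): code 0100 → (3.730,3.000)–(4.000,2.819)
cell (3,3): code 1100 → (3.092,4.000)–(3.730,3.000)
cell (3,4): code 1100 → (3.782,5.000)–(3.092,4.000)
cell (3,5): code 1000 → (4.000,5.145)–(3.782,5.000)
cell (4,2): code 0010 → (4.000,2.819)–(4.591,3.000)
cell (4,3): code 0111 → (4.591,3.000)–(5.000,3.203)
cell (4,4): code 1011 → (5.000,4.761)–(4.478,5.000)
cell (4,5): code 0001 → (4.478,5.000)–(4.000,5.145)
cell (5,3): code 0010 → (5.000,3.203)–(5.427,4.000)
cell (5,4): code 0001 → (5.427,4.000)–(5.000,4.761)
total: 10 segments, chained into 1 closed loop(s), length Σ = 6.913480

segments=10 loops=1 length=6.913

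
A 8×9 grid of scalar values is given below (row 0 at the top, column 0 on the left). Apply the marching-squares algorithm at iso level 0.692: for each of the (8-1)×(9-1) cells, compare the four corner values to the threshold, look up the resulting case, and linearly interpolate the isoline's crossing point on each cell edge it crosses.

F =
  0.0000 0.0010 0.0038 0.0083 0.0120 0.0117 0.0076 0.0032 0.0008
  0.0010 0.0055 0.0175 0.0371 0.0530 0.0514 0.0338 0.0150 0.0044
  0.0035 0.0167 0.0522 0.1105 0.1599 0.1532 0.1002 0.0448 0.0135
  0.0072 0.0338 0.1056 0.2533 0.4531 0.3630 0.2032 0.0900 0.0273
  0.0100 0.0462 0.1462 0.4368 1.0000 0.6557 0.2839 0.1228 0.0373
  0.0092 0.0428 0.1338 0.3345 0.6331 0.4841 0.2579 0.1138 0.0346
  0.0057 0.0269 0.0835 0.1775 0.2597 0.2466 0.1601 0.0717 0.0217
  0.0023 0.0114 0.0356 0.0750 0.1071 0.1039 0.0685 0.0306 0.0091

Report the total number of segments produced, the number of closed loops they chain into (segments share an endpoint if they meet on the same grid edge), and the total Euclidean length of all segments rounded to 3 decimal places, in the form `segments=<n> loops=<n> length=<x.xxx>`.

segments=4 loops=1 length=4.071

cell (3,3): code 0100 → (3.437,4.000)–(4.000,3.453)
cell (3,4): code 1000 → (4.000,4.895)–(3.437,4.000)
cell (4,3): code 0010 → (4.000,3.453)–(4.839,4.000)
cell (4,4): code 0001 → (4.839,4.000)–(4.000,4.895)
total: 4 segments, chained into 1 closed loop(s), length Σ = 4.070740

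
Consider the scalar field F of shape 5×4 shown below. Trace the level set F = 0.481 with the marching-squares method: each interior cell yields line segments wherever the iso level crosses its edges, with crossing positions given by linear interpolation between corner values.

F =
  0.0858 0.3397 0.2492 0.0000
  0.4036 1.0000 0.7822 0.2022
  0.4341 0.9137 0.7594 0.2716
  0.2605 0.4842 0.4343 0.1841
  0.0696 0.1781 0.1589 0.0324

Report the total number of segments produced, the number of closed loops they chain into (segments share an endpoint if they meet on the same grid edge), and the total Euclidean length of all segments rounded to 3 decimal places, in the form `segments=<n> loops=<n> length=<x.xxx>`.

cell (0,0): code 0100 → (0.214,1.000)–(1.000,0.130)
cell (0,1): code 1100 → (0.435,2.000)–(0.214,1.000)
cell (0,2): code 1000 → (1.000,2.519)–(0.435,2.000)
cell (1,0): code 0110 → (1.000,0.130)–(2.000,0.098)
cell (1,2): code 1001 → (2.000,2.571)–(1.000,2.519)
cell (2,0): code 0110 → (2.000,0.098)–(3.000,0.986)
cell (2,1): code 1011 → (3.000,1.064)–(2.856,2.000)
cell (2,2): code 0001 → (2.856,2.000)–(2.000,2.571)
cell (3,0): code 0010 → (3.000,0.986)–(3.010,1.000)
cell (3,1): code 0001 → (3.010,1.000)–(3.000,1.064)
total: 10 segments, chained into 1 closed loop(s), length Σ = 8.361999

segments=10 loops=1 length=8.362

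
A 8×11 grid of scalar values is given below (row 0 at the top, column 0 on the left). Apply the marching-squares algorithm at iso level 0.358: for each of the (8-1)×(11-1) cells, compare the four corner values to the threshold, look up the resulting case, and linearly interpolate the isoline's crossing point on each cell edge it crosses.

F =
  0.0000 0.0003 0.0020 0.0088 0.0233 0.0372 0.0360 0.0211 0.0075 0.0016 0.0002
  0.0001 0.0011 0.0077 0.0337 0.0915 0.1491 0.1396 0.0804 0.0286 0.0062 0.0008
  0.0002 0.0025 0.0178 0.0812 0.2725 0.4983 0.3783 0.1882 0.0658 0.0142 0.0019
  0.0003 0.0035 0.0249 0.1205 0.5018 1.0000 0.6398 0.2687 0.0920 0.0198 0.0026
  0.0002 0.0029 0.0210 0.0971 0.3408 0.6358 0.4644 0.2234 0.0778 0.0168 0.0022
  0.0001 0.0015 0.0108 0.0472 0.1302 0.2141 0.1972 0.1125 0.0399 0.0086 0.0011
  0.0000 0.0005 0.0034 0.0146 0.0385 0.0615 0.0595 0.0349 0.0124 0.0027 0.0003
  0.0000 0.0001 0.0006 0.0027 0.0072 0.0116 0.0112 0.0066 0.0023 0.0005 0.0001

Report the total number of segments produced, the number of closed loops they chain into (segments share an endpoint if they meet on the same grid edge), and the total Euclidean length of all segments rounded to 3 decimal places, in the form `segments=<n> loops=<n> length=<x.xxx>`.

segments=12 loops=1 length=9.300

cell (1,4): code 0100 → (1.598,5.000)–(2.000,4.379)
cell (1,5): code 1100 → (1.915,6.000)–(1.598,5.000)
cell (1,6): code 1000 → (2.000,6.107)–(1.915,6.000)
cell (2,3): code 0100 → (2.373,4.000)–(3.000,3.623)
cell (2,4): code 1110 → (2.000,4.379)–(2.373,4.000)
cell (2,6): code 1001 → (3.000,6.759)–(2.000,6.107)
cell (3,3): code 0010 → (3.000,3.623)–(3.893,4.000)
cell (3,4): code 0111 → (3.893,4.000)–(4.000,4.058)
cell (3,6): code 1001 → (4.000,6.441)–(3.000,6.759)
cell (4,4): code 0010 → (4.000,4.058)–(4.659,5.000)
cell (4,5): code 0011 → (4.659,5.000)–(4.398,6.000)
cell (4,6): code 0001 → (4.398,6.000)–(4.000,6.441)
total: 12 segments, chained into 1 closed loop(s), length Σ = 9.300420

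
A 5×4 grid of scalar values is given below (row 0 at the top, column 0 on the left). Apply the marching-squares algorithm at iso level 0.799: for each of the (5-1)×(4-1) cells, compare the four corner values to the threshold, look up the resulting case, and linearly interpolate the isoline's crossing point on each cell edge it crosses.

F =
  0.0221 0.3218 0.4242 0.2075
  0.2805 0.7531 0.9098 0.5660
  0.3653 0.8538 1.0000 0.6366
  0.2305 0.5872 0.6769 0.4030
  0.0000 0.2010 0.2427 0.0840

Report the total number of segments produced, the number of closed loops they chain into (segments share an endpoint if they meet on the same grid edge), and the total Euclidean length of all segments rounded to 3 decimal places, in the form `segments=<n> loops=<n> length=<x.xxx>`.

segments=8 loops=1 length=5.411

cell (0,1): code 0100 → (0.772,2.000)–(1.000,1.293)
cell (0,2): code 1000 → (1.000,2.322)–(0.772,2.000)
cell (1,0): code 0100 → (1.456,1.000)–(2.000,0.888)
cell (1,1): code 1110 → (1.000,1.293)–(1.456,1.000)
cell (1,2): code 1001 → (2.000,2.553)–(1.000,2.322)
cell (2,0): code 0010 → (2.000,0.888)–(2.206,1.000)
cell (2,1): code 0011 → (2.206,1.000)–(2.622,2.000)
cell (2,2): code 0001 → (2.622,2.000)–(2.000,2.553)
total: 8 segments, chained into 1 closed loop(s), length Σ = 5.411490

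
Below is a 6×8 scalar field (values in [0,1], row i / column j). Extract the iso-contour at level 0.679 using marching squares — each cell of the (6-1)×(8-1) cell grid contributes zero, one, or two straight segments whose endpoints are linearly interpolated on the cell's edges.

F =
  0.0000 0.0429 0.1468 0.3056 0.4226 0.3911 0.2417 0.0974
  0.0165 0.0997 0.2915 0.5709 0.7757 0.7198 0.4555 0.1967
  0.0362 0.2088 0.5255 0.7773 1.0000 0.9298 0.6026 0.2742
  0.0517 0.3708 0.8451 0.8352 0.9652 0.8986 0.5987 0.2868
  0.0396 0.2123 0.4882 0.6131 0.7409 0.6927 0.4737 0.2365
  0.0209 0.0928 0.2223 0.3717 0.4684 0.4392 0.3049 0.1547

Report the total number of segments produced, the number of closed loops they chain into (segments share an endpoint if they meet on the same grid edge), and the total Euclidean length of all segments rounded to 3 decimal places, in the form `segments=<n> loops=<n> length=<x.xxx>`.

segments=16 loops=1 length=11.732

cell (0,3): code 0100 → (0.726,4.000)–(1.000,3.528)
cell (0,4): code 1100 → (0.876,5.000)–(0.726,4.000)
cell (0,5): code 1000 → (1.000,5.154)–(0.876,5.000)
cell (1,2): code 0100 → (1.524,3.000)–(2.000,2.610)
cell (1,3): code 1110 → (1.000,3.528)–(1.524,3.000)
cell (1,5): code 1001 → (2.000,5.767)–(1.000,5.154)
cell (2,1): code 0100 → (2.480,2.000)–(3.000,1.650)
cell (2,2): code 1110 → (2.000,2.610)–(2.480,2.000)
cell (2,5): code 1001 → (3.000,5.732)–(2.000,5.767)
cell (3,1): code 0010 → (3.000,1.650)–(3.465,2.000)
cell (3,2): code 0011 → (3.465,2.000)–(3.703,3.000)
cell (3,3): code 0111 → (3.703,3.000)–(4.000,3.516)
cell (3,5): code 1001 → (4.000,5.063)–(3.000,5.732)
cell (4,3): code 0010 → (4.000,3.516)–(4.227,4.000)
cell (4,4): code 0011 → (4.227,4.000)–(4.054,5.000)
cell (4,5): code 0001 → (4.054,5.000)–(4.000,5.063)
total: 16 segments, chained into 1 closed loop(s), length Σ = 11.731613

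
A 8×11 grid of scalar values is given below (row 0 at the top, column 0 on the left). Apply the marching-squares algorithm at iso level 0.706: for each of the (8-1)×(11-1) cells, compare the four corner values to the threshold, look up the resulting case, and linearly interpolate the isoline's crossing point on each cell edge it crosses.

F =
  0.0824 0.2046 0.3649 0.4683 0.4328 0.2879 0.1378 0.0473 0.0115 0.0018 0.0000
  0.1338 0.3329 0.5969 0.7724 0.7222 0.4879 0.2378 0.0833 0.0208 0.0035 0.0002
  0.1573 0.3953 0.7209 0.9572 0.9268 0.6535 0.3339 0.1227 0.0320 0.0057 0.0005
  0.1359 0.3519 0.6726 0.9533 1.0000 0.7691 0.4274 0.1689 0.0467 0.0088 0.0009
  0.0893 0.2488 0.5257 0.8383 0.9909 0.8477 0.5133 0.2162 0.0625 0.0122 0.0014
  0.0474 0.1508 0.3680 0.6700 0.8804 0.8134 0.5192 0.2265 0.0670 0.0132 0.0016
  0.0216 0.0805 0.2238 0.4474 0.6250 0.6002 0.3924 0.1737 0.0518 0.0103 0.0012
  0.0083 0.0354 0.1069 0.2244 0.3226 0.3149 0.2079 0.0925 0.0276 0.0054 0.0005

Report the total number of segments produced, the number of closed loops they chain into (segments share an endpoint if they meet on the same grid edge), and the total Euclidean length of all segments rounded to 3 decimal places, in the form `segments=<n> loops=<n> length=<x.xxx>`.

cell (0,2): code 0100 → (0.782,3.000)–(1.000,2.622)
cell (0,3): code 1100 → (0.944,4.000)–(0.782,3.000)
cell (0,4): code 1000 → (1.000,4.069)–(0.944,4.000)
cell (1,1): code 0100 → (1.880,2.000)–(2.000,1.954)
cell (1,2): code 1110 → (1.000,2.622)–(1.880,2.000)
cell (1,4): code 1001 → (2.000,4.808)–(1.000,4.069)
cell (2,1): code 0010 → (2.000,1.954)–(2.308,2.000)
cell (2,2): code 0111 → (2.308,2.000)–(3.000,2.119)
cell (2,4): code 1101 → (2.454,5.000)–(2.000,4.808)
cell (2,5): code 1000 → (3.000,5.185)–(2.454,5.000)
cell (3,2): code 0110 → (3.000,2.119)–(4.000,2.577)
cell (3,5): code 1001 → (4.000,5.424)–(3.000,5.185)
cell (4,2): code 0010 → (4.000,2.577)–(4.786,3.000)
cell (4,3): code 0111 → (4.786,3.000)–(5.000,3.171)
cell (4,5): code 1001 → (5.000,5.365)–(4.000,5.424)
cell (5,3): code 0010 → (5.000,3.171)–(5.683,4.000)
cell (5,4): code 0011 → (5.683,4.000)–(5.504,5.000)
cell (5,5): code 0001 → (5.504,5.000)–(5.000,5.365)
total: 18 segments, chained into 1 closed loop(s), length Σ = 13.079328

segments=18 loops=1 length=13.079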